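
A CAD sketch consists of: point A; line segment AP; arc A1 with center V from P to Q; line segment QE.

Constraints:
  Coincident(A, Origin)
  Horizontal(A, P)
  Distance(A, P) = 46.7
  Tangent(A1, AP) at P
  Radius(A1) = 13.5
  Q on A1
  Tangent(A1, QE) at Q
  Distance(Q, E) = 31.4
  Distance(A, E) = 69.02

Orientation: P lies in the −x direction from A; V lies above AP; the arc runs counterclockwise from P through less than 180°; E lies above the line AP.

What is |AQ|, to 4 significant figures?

40.22

A is at the origin; A and P share the same y with |AP| = 46.7 and P on the −x side, so P = (-46.70, 0.000). A1 meets AP tangentially, so VP is at right angles to AP, so V = P + (0, 13.5) = (-46.70, 13.50). Since VQ ⟂ QE (tangency), |VE| = √(13.5² + 31.4²) = 34.18 regardless of where Q sits on A1. So E lies on both circle(A, 69.02) and circle(V, 34.18); the above-AP intersection is E = (-50.06, 47.51). Q is the foot of the tangent from E: Q = (-34.88, 20.03).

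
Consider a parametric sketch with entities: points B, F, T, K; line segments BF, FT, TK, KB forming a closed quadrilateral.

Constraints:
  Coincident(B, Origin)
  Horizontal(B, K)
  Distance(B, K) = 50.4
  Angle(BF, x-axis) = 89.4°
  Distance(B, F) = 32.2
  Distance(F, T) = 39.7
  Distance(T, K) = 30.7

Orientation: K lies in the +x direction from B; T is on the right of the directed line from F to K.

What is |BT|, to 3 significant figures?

19.9

B is at the origin; B and K share the same y with |BK| = 50.4 and K in +x, so K = (50.4, 0). BF runs at 89.4° with |BF| = 32.2, so F = (0.337, 32.2). T is determined by |FT| = 39.7 and |TK| = 30.7 together: it lies at the intersection of circle(F, 39.7) and circle(K, 30.7). With |FK| = 59.5, the foot of the radical line on FK is 35.1 from F and the perpendicular offset is √(39.7² − 35.1²) = 18.6. Taking the right-of-FK solution: T = (19.8, -2.41).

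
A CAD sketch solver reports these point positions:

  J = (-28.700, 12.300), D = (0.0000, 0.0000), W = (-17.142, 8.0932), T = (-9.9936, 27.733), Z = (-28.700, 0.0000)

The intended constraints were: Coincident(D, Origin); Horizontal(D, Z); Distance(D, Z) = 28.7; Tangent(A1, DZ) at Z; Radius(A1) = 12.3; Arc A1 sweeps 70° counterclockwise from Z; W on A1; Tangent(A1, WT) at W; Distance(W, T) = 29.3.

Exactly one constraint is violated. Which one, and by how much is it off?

Distance(W, T) = 29.3 — off by 8.40.

D = (0.00, 0.00) ✓; D.y = 0.00, Z.y = 0.00 ✓; |DZ| = 28.70 ✓; ∠(JZ, ZD) = 90.00° ✓; |JZ| = 12.30 ✓; bearing(J→W) − bearing(J→Z) = 70.00° ✓; |JW| = 12.30 ✓; ∠(JW, WT) = 90.00° ✓; |WT| = 20.90 ✗.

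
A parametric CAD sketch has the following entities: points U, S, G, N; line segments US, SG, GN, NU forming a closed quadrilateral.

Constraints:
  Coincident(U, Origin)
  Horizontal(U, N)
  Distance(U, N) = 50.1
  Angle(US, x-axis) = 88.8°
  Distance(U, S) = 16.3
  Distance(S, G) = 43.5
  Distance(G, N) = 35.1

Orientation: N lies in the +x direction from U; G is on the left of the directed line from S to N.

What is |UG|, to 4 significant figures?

52.46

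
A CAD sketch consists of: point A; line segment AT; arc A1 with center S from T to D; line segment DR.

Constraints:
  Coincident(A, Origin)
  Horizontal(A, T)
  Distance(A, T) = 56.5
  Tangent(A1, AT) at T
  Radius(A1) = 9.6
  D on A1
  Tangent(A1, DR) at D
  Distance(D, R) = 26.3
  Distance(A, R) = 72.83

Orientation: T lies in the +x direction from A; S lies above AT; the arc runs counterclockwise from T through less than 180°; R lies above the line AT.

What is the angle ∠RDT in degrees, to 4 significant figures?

131.5°

Checks: |AT| = 56.50 ✓; |ST| = 9.600 ✓; |SD| = 9.600 ✓; ∠(SD, DR) = 90.00° ✓; |DR| = 26.30 ✓; |AR| = 72.83 ✓.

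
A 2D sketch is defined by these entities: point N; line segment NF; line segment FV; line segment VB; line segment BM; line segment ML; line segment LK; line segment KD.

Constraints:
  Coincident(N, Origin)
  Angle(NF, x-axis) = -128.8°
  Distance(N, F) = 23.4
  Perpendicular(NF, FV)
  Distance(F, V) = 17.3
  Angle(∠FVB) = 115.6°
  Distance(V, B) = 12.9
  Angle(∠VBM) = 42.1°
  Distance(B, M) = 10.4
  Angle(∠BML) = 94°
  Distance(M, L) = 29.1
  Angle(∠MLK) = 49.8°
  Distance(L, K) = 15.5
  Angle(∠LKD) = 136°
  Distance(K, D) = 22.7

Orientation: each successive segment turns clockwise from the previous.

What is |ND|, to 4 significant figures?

26.79

N is at the origin; NF runs at -128.8° with length 23.4, so F = (-14.66, -18.24). The perpendicularity gives FV at right angles to NF, so FV runs at 141.2°; with |FV| = 17.3, V = (-28.15, -7.396). ∠FVB = 115.6° gives VB at 76.80° from the x-axis; with |VB| = 12.9, B = (-25.20, 5.163). ∠VBM = 42.1° gives BM at -61.10° from the x-axis; with |BM| = 10.4, M = (-20.17, -3.942). ∠BML = 94.0° gives ML at -147.1° from the x-axis; with |ML| = 29.1, L = (-44.61, -19.75). ∠MLK = 49.8° gives LK at 82.70° from the x-axis; with |LK| = 15.5, K = (-42.64, -4.374). ∠LKD = 136.0° gives KD at 38.70° from the x-axis; with |KD| = 22.7, D = (-24.92, 9.819). Then |ND| = |D − N| = 26.79.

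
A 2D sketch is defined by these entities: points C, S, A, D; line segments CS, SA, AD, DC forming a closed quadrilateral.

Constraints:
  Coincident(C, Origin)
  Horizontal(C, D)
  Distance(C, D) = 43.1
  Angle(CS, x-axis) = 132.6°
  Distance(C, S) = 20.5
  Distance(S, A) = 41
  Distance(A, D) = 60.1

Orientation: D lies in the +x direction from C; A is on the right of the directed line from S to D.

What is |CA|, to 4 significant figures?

28.13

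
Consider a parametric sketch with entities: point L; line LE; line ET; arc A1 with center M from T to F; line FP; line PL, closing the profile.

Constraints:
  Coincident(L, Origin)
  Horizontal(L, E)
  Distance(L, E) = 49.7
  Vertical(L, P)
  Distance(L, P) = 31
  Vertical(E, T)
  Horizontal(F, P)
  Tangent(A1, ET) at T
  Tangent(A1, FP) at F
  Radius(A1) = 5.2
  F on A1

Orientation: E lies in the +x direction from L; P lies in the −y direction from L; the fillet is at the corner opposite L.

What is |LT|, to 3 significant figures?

56.0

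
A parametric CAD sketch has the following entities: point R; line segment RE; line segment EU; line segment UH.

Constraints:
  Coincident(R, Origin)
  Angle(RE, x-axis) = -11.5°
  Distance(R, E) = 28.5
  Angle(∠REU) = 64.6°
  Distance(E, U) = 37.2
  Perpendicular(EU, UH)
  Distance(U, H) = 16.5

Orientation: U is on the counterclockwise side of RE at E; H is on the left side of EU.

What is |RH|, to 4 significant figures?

26.63

R is at the origin; RE runs at -11.5° with length 28.5, so E = 28.5·(cos -11.5°, sin -11.5°) = (27.93, -5.682). ∠REU = 64.6°, so EU runs at -11.5° + (180° − 64.6°) = 103.9° from the x-axis; with |EU| = 37.2, U = E + 37.2·(cos 103.9°, sin 103.9°) = (18.99, 30.43). EU is perpendicular to UH; with |UH| = 16.5 on the left of EU, H = U + 16.5·(-0.9707, -0.2402) = (2.975, 26.46). Then |RH| = |H − R| = 26.63.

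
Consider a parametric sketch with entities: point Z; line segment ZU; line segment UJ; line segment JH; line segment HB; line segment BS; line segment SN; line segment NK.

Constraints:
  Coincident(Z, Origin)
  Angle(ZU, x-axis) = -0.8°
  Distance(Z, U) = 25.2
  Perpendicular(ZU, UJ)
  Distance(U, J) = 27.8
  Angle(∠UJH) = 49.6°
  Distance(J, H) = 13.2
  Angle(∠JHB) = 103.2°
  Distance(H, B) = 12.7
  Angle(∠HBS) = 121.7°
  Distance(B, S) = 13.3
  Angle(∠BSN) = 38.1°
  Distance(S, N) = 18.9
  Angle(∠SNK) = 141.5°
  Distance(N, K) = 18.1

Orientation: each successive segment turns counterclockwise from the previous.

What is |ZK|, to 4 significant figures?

21.11

Z is at the origin; ZU runs at -0.8° with length 25.2, so U = (25.20, -0.3518). ZU is perpendicular to UJ, so UJ runs at 89.20°; with |UJ| = 27.8, J = (25.59, 27.45). ∠UJH = 49.6° gives JH at -140.4° from the x-axis; with |JH| = 13.2, H = (15.41, 19.03). ∠JHB = 103.2° gives HB at -63.60° from the x-axis; with |HB| = 12.7, B = (21.06, 7.656). ∠HBS = 121.7° gives BS at -5.300° from the x-axis; with |BS| = 13.3, S = (34.30, 6.427). ∠BSN = 38.1° gives SN at 136.6° from the x-axis; with |SN| = 18.9, N = (20.57, 19.41). ∠SNK = 141.5° gives NK at 175.1° from the x-axis; with |NK| = 18.1, K = (2.539, 20.96). Then |ZK| = |K − Z| = 21.11.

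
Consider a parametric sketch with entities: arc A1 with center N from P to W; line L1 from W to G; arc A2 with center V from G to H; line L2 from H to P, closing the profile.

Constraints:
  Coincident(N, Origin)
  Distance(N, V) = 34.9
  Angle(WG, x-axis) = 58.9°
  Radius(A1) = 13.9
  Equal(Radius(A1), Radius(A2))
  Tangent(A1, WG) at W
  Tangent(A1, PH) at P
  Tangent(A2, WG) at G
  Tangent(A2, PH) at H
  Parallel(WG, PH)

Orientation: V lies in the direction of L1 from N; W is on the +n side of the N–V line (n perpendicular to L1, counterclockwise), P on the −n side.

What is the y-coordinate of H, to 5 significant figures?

22.704

The slot axis is L1's direction at 58.9°, so u = (cos 58.9°, sin 58.9°) = (0.51653, 0.85627) and n = (−sin 58.9°, cos 58.9°) = (-0.85627, 0.51653). N is at the origin and V lies 34.9 along u from N, so V = 34.9·u = (18.027, 29.884). Tangency of A1 to both parallel lines with radius 13.9 puts W and P at N ± 13.9·n: W = (-11.902, 7.1798), P = (11.902, -7.1798). Equal radii place G and H the same way about V: G = V + 13.9·n = (6.1249, 37.064), H = V − 13.9·n = (29.929, 22.704). So H.y = 22.704.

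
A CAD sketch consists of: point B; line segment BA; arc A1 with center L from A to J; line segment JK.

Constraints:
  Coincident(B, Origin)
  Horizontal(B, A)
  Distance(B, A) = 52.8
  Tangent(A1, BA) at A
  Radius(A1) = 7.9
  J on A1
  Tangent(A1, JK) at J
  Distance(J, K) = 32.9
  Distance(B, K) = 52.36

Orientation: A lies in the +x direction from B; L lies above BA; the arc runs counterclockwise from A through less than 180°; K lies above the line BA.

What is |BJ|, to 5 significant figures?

60.113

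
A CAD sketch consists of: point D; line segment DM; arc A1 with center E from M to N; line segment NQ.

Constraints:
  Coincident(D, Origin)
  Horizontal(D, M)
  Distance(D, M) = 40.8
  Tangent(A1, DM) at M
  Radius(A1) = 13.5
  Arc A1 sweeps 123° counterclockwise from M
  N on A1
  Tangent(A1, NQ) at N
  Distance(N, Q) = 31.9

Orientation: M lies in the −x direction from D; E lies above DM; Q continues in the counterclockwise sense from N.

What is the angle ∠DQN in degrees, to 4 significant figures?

11.54°

D is at the origin; DM is horizontal with |DM| = 40.8 and M on the −x side, so M = (-40.80, 0.000). The tangent condition forces EM to be normal to DM, so E = M + (0, 13.5) = (-40.80, 13.50). On A1, M sits at bearing -90° from E; a 123° counterclockwise sweep puts N at bearing 33°, so N = E + 13.5·(cos 33°, sin 33°) = (-29.48, 20.85). Tangency of A1 to NQ means the radius EN is perpendicular to NQ, so NQ runs along (−sin 33°, cos 33°); with |NQ| = 31.9, Q = (-46.85, 47.61). Then cos ∠DQN = QD·QN / (|QD||QN|), giving 11.54°.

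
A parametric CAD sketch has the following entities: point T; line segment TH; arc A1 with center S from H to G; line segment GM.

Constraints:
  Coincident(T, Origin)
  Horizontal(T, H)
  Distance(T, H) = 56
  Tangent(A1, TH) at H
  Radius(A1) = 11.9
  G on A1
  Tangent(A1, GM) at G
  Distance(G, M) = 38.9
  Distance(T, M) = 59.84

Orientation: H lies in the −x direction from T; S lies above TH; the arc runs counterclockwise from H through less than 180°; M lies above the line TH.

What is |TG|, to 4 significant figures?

45.35

Checks: |SG| = 11.90 ✓; ∠(SG, GM) = 90.00° ✓; |GM| = 38.90 ✓; |TM| = 59.84 ✓.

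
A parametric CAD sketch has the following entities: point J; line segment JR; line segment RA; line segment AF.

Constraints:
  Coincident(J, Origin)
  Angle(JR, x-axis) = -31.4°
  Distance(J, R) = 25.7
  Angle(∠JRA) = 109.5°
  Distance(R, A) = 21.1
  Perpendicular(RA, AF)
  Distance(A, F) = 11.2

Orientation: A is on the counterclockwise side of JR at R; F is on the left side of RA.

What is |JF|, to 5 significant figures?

32.412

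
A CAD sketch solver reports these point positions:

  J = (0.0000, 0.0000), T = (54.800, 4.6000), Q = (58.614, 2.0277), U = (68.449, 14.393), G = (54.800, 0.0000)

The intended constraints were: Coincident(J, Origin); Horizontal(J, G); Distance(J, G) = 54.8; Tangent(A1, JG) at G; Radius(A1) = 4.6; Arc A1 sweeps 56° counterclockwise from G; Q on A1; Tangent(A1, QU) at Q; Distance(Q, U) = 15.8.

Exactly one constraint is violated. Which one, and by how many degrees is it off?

Tangent(A1, QU) at Q — off by 4.50°.

J = (0.00, 0.00) ✓; J.y = 0.00, G.y = 0.00 ✓; |JG| = 54.80 ✓; ∠(TG, GJ) = 90.00° ✓; |TG| = 4.600 ✓; bearing(T→Q) − bearing(T→G) = 56.00° ✓; |TQ| = 4.600 ✓; ∠(TQ, QU) = 94.50° ✗; |QU| = 15.80 ✓.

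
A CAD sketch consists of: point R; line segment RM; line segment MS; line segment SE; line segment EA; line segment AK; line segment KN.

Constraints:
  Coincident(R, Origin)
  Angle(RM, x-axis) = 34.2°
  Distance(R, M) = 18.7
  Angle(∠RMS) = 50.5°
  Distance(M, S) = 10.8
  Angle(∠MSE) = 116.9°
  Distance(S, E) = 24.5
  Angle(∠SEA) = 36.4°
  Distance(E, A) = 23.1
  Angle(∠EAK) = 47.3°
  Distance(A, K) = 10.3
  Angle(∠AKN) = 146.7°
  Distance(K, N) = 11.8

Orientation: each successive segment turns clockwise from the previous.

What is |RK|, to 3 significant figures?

6.66

∠SEA = 36.4° gives EA at 58.0° from the x-axis; with |EA| = 23.1, A = (3.93, 10.3). ∠EAK = 47.3° gives AK at -74.7° from the x-axis; with |AK| = 10.3, K = (6.65, 0.393). Then |RK| = |K − R| = 6.66.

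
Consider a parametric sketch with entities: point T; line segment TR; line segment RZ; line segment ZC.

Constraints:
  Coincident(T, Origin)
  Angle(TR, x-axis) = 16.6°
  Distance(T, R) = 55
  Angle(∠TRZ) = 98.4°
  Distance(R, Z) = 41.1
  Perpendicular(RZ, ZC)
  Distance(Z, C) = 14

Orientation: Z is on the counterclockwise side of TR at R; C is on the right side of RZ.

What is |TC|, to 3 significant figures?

84.2

∠TRZ = 98.4°, so RZ runs at 16.6° + (180° − 98.4°) = 98.2° from the x-axis; with |RZ| = 41.1, Z = R + 41.1·(cos 98.2°, sin 98.2°) = (46.8, 56.4). RZ is perpendicular to ZC; with |ZC| = 14.0 on the right of RZ, C = Z + 14.0·(0.990, 0.143) = (60.7, 58.4). Then |TC| = |C − T| = 84.2.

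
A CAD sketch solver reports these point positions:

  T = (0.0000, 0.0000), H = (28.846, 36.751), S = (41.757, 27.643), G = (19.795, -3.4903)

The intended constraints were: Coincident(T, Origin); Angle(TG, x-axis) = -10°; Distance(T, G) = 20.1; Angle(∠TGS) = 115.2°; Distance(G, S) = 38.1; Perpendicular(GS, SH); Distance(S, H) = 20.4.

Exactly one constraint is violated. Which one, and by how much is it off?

Distance(S, H) = 20.4 — off by 4.60.

T = (0.00, 0.00) ✓; TG at -10.00° ✓; |TG| = 20.10 ✓; ∠TGS = 115.2° ✓; |GS| = 38.10 ✓; ∠(GS, SH) = 90.00° ✓; |SH| = 15.80 ✗.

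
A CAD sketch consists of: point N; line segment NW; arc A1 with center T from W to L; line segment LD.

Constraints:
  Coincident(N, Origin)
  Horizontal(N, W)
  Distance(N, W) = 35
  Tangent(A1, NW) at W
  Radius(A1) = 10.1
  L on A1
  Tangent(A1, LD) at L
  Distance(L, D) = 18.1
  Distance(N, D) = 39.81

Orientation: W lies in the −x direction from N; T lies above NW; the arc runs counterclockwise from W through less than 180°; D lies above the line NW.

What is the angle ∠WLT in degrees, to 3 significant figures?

41.7°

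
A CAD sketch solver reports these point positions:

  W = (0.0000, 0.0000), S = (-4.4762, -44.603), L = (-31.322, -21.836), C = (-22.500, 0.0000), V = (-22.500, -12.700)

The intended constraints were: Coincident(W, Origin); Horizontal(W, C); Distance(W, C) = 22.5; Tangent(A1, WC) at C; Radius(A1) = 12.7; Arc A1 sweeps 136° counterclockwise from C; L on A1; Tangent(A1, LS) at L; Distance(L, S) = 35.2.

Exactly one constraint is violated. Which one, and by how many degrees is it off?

Tangent(A1, LS) at L — off by 3.70°.

W = (0.00, 0.00) ✓; W.y = 0.00, C.y = 0.00 ✓; |WC| = 22.50 ✓; ∠(VC, CW) = 90.00° ✓; |VC| = 12.70 ✓; bearing(V→L) − bearing(V→C) = 136.0° ✓; |VL| = 12.70 ✓; ∠(VL, LS) = 86.30° ✗; |LS| = 35.20 ✓.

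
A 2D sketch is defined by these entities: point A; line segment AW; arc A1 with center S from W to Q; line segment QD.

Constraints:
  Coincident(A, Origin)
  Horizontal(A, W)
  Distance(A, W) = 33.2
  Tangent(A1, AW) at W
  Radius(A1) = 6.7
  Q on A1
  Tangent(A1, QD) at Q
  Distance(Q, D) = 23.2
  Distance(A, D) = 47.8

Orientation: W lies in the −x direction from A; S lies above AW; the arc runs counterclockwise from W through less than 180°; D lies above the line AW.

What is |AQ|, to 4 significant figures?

28.71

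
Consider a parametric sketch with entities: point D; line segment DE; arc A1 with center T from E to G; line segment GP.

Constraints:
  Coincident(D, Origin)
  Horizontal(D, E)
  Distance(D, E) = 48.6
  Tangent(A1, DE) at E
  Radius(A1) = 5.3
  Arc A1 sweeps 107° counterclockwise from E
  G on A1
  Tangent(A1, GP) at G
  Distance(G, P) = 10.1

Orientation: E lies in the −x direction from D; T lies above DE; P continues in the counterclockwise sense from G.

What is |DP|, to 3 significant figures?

49.3

D is at the origin; D and E share the same y with |DE| = 48.6 and E on the −x side, so E = (-48.6, 0.00). Tangency of A1 to DE means the radius TE is perpendicular to DE, so T = E + (0, 5.3) = (-48.6, 5.30). On A1, E sits at bearing -90° from T; a 107° counterclockwise sweep puts G at bearing 17°, so G = T + 5.3·(cos 17°, sin 17°) = (-43.5, 6.85). The tangent condition forces TG to be normal to GP, so GP runs along (−sin 17°, cos 17°); with |GP| = 10.1, P = (-46.5, 16.5). Then |DP| = |P − D| = 49.3.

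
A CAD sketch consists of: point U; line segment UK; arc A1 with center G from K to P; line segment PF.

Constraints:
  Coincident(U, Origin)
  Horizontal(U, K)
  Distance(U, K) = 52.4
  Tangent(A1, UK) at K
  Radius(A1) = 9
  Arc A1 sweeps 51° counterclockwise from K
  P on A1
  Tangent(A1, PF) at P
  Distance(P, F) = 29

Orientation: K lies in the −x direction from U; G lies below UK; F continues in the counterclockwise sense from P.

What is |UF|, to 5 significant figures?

81.842

U is at the origin; U and K share the same y with |UK| = 52.4 and K on the −x side, so K = (-52.400, 0.0000). The tangent condition forces GK to be normal to UK, so G = K + (0, -9) = (-52.400, -9.0000). On A1, K sits at bearing 90° from G; a 51° counterclockwise sweep puts P at bearing 141°, so P = G + 9.0·(cos 141°, sin 141°) = (-59.394, -3.3361). Tangency of A1 to PF means the radius GP is perpendicular to PF, so PF runs along (−sin 141°, cos 141°); with |PF| = 29.0, F = (-77.645, -25.873). Then |UF| = |F − U| = 81.842.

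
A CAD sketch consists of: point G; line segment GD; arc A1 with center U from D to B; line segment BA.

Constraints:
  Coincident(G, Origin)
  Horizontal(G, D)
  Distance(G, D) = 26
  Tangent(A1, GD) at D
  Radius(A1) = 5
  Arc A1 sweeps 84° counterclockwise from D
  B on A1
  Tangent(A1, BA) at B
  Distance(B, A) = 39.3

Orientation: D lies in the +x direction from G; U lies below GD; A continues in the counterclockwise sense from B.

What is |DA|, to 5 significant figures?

44.498

On A1, D sits at bearing 90° from U; an 84° counterclockwise sweep puts B at bearing 174°, so B = U + 5.0·(cos 174°, sin 174°) = (21.027, -4.4774). A1 meets BA tangentially, so UB is at right angles to BA, so BA runs along (−sin 174°, cos 174°); with |BA| = 39.3, A = (16.919, -43.562). Then |DA| = |A − D| = 44.498.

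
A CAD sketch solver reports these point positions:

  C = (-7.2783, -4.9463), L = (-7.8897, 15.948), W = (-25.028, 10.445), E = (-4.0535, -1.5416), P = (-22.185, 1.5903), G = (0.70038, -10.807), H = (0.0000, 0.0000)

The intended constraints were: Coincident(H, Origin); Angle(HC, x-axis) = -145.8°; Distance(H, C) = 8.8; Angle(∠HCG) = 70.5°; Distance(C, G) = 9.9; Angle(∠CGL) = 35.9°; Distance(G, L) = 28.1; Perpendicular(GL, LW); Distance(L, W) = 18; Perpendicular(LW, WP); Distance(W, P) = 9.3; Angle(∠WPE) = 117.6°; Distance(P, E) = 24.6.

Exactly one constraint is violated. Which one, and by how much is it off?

Distance(P, E) = 24.6 — off by 6.20.

H = (0.00, 0.00) ✓; HC at -145.8° ✓; |HC| = 8.800 ✓; ∠HCG = 70.50° ✓; |CG| = 9.900 ✓; ∠CGL = 35.90° ✓; |GL| = 28.10 ✓; ∠(GL, LW) = 90.00° ✓; |LW| = 18.00 ✓; ∠(LW, WP) = 90.00° ✓; |WP| = 9.300 ✓; ∠WPE = 117.6° ✓; |PE| = 18.40 ✗.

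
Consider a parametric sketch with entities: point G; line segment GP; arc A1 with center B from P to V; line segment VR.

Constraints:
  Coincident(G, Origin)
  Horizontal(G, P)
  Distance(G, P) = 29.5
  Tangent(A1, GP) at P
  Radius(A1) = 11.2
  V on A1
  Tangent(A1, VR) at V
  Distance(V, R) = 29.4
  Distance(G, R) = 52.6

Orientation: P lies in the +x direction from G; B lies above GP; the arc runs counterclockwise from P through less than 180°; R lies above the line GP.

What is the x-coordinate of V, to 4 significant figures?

40.12

G is at the origin; GP is horizontal with |GP| = 29.5 and P on the +x side, so P = (29.50, 0.000). The tangent condition forces BP to be normal to GP, so B = P + (0, 11.2) = (29.50, 11.20). Since BV ⟂ VR (tangency), |BR| = √(11.2² + 29.4²) = 31.46 regardless of where V sits on A1. So R lies on both circle(G, 52.6) and circle(B, 31.46); the above-GP intersection is R = (30.81, 42.63). V is the foot of the tangent from R: V = (40.12, 14.75).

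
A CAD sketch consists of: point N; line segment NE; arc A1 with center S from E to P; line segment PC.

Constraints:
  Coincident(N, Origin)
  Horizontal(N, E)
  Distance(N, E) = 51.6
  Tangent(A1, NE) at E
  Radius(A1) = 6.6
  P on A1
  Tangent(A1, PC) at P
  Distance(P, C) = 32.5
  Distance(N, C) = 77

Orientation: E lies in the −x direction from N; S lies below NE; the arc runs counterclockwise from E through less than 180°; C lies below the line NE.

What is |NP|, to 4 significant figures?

58.00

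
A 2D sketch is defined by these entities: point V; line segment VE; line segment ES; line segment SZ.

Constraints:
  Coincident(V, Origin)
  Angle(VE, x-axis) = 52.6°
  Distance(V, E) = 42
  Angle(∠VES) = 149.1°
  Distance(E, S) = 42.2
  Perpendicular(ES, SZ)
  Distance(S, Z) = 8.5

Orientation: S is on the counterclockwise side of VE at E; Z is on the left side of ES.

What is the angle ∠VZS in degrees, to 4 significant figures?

99.48°

V is at the origin; VE runs at 52.6° with length 42.0, so E = 42.0·(cos 52.6°, sin 52.6°) = (25.51, 33.37). ∠VES = 149.1°, so ES runs at 52.6° + (180° − 149.1°) = 83.50° from the x-axis; with |ES| = 42.2, S = E + 42.2·(cos 83.50°, sin 83.50°) = (30.29, 75.29). The perpendicularity gives SZ at right angles to ES; with |SZ| = 8.5 on the left of ES, Z = S + 8.5·(-0.9936, 0.1132) = (21.84, 76.26). Then cos ∠VZS = ZV·ZS / (|ZV||ZS|), giving 99.48°.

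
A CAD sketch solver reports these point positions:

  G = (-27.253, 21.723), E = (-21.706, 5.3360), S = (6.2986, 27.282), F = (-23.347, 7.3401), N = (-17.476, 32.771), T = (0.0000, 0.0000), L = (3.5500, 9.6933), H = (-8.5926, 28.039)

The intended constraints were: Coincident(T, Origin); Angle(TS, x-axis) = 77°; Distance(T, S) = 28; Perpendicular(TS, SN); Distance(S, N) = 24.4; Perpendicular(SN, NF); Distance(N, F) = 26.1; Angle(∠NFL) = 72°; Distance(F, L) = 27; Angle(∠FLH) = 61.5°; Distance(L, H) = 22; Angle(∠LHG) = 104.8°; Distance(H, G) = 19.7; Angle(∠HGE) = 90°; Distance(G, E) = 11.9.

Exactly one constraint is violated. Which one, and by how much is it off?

Distance(G, E) = 11.9 — off by 5.40.

T = (0.00, 0.00) ✓; TS at 77.00° ✓; |TS| = 28.00 ✓; ∠(TS, SN) = 90.00° ✓; |SN| = 24.40 ✓; ∠(SN, NF) = 90.00° ✓; |NF| = 26.10 ✓; ∠NFL = 72.00° ✓; |FL| = 27.00 ✓; ∠FLH = 61.50° ✓; |LH| = 22.00 ✓; ∠LHG = 104.8° ✓; |HG| = 19.70 ✓; ∠HGE = 90.00° ✓; |GE| = 17.30 ✗.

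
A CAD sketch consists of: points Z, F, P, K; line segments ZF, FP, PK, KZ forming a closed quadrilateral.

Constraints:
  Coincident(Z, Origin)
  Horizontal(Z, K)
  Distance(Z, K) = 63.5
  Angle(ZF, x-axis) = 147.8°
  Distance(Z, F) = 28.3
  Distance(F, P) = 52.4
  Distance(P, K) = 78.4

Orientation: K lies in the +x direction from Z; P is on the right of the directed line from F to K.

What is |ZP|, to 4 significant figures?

35.16

Z is at the origin; ZK is horizontal with |ZK| = 63.5 and K in +x, so K = (63.5, 0). ZF runs at 147.8° with |ZF| = 28.3, so F = (-23.95, 15.08). P is determined by |FP| = 52.4 and |PK| = 78.4 together: it lies at the intersection of circle(F, 52.4) and circle(K, 78.4). With |FK| = 88.74, the foot of the radical line on FK is 25.21 from F and the perpendicular offset is √(52.4² − 25.21²) = 45.94. Taking the right-of-FK solution: P = (-6.914, -34.47).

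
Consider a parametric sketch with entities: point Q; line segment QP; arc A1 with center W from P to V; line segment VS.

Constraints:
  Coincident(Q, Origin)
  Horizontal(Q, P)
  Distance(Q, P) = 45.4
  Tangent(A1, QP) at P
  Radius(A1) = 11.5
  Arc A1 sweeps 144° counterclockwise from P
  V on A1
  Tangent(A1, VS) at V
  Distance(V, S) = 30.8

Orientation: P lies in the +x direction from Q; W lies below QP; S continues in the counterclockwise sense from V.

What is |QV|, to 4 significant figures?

43.88

The tangent condition forces WP to be normal to QP, so W = P + (0, -11.5) = (45.40, -11.50). On A1, P sits at bearing 90° from W; a 144° counterclockwise sweep puts V at bearing 234°, so V = W + 11.5·(cos 234°, sin 234°) = (38.64, -20.80). Then |QV| = |V − Q| = 43.88.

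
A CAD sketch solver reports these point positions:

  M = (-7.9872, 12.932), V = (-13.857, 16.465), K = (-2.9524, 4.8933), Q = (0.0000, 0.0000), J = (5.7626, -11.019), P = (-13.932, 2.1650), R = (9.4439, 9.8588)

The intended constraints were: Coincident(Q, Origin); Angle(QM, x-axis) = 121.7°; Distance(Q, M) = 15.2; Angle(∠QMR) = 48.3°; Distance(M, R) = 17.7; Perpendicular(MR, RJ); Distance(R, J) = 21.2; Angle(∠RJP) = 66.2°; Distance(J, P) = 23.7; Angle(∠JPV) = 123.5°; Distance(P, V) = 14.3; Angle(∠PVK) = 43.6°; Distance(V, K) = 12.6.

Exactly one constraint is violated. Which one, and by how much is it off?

Distance(V, K) = 12.6 — off by 3.30.

Q = (0.00, 0.00) ✓; QM at 121.7° ✓; |QM| = 15.20 ✓; ∠QMR = 48.30° ✓; |MR| = 17.70 ✓; ∠(MR, RJ) = 90.00° ✓; |RJ| = 21.20 ✓; ∠RJP = 66.20° ✓; |JP| = 23.70 ✓; ∠JPV = 123.5° ✓; |PV| = 14.30 ✓; ∠PVK = 43.60° ✓; |VK| = 15.90 ✗.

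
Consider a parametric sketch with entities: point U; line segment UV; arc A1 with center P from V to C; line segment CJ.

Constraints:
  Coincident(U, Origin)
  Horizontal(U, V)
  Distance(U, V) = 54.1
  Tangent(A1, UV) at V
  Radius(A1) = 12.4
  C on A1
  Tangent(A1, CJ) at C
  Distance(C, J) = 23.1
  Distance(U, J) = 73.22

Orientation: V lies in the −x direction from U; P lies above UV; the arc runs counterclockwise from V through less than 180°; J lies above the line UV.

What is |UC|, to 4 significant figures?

50.75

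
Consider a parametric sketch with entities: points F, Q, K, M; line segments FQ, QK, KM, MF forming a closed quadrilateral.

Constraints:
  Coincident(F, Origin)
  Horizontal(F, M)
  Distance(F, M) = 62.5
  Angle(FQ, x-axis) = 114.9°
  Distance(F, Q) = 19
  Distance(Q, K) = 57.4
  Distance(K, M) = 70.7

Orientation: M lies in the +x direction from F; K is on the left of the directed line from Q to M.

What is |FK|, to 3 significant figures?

67.9

F is at the origin; FM is horizontal with |FM| = 62.5 and M in +x, so M = (62.5, 0). FQ runs at 114.9° with |FQ| = 19.0, so Q = (-8.00, 17.2). K is determined by |QK| = 57.4 and |KM| = 70.7 together: it lies at the intersection of circle(Q, 57.4) and circle(M, 70.7). With |QM| = 72.6, the foot of the radical line on QM is 24.6 from Q and the perpendicular offset is √(57.4² − 24.6²) = 51.9. Taking the left-of-QM solution: K = (28.2, 61.8).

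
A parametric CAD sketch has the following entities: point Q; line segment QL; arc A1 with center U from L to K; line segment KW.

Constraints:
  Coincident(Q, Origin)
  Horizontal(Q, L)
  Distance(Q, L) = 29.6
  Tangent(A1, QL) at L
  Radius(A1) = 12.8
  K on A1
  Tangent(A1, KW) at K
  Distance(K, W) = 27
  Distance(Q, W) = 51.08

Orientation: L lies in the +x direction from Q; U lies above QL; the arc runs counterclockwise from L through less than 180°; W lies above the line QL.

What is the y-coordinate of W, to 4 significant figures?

42.64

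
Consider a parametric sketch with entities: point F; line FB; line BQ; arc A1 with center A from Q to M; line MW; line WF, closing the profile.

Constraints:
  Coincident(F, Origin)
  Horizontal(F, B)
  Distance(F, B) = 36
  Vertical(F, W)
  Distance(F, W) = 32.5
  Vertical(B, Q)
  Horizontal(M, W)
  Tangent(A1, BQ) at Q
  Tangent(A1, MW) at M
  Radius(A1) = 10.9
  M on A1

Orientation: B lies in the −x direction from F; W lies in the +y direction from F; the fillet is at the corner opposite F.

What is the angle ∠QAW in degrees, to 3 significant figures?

157°

F is at the origin; FB is horizontal with |FB| = 36.0 and B on the −x side, so B = (-36.0, 0.00). FW is vertical with |FW| = 32.5 and W on the +y side, so W = (0.00, 32.5). The virtual corner opposite F is at (-36.0, 32.5). A1 meets BQ tangentially, so AQ is at right angles to BQ and since A1 is tangent to MW there, AM ⟂ MW, with radius 10.9, so the center A sits 10.9 in from both sides at A = (-25.1, 21.6). That places the tangent points at Q = (-36.0, 21.6) on BQ and M = (-25.1, 32.5) on MW. Then cos ∠QAW = AQ·AW / (|AQ||AW|), giving 157°.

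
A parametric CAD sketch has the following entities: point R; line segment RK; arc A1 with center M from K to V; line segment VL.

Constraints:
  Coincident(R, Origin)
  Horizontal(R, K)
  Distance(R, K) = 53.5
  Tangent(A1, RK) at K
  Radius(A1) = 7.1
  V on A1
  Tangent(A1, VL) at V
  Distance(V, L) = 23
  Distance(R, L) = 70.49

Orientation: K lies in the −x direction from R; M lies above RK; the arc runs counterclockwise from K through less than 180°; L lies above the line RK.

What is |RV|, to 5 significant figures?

49.891

Checks: |MV| = 7.100 ✓; ∠(MV, VL) = 90.00° ✓; |VL| = 23.00 ✓; |RL| = 70.49 ✓.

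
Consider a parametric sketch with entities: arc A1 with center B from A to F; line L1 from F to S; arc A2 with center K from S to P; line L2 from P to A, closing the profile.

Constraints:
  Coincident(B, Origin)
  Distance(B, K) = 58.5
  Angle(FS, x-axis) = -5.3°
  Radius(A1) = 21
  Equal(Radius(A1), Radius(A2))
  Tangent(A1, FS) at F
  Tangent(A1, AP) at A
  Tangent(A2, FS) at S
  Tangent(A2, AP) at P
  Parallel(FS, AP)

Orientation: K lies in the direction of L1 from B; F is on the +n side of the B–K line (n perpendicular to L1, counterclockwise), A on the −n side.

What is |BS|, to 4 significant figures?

62.16

The slot axis is L1's direction at -5.3°, so u = (cos -5.3°, sin -5.3°) = (0.9957, -0.09237) and n = (−sin -5.3°, cos -5.3°) = (0.09237, 0.9957). B is at the origin and K lies 58.5 along u from B, so K = 58.5·u = (58.25, -5.404). Tangency of A1 to both parallel lines with radius 21.0 puts F and A at B ± 21.0·n: F = (1.940, 20.91), A = (-1.940, -20.91). Equal radii place S and P the same way about K: S = K + 21.0·n = (60.19, 15.51), P = K − 21.0·n = (56.31, -26.31). Then |BS| = |S − B| = 62.16.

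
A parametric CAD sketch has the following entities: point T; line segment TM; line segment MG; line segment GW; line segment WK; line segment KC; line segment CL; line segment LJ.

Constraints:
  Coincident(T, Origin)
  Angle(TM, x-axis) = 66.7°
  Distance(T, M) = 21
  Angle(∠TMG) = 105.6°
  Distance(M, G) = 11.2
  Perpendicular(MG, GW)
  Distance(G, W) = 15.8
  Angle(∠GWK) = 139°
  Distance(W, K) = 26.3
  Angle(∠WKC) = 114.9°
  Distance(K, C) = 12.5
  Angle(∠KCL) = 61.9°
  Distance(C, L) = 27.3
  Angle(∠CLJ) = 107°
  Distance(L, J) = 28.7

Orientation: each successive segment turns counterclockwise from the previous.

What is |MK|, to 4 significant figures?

36.16

MG is perpendicular to GW, so GW runs at -128.9°; with |GW| = 15.8, W = (-10.33, 14.02). ∠GWK = 139.0° gives WK at -87.90° from the x-axis; with |WK| = 26.3, K = (-9.368, -12.26). Then |MK| = |K − M| = 36.16.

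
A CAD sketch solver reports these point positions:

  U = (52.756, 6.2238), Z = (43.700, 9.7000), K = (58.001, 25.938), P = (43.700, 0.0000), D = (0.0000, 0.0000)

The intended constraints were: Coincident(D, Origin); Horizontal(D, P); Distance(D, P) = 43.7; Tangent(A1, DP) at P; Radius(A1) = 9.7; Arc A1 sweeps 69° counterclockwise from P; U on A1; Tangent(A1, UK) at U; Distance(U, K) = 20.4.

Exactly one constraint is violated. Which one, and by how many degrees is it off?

Tangent(A1, UK) at U — off by 6.10°.

D = (0.00, 0.00) ✓; D.y = 0.00, P.y = 0.00 ✓; |DP| = 43.70 ✓; ∠(ZP, PD) = 90.00° ✓; |ZP| = 9.700 ✓; bearing(Z→U) − bearing(Z→P) = 69.00° ✓; |ZU| = 9.700 ✓; ∠(ZU, UK) = 83.90° ✗; |UK| = 20.40 ✓.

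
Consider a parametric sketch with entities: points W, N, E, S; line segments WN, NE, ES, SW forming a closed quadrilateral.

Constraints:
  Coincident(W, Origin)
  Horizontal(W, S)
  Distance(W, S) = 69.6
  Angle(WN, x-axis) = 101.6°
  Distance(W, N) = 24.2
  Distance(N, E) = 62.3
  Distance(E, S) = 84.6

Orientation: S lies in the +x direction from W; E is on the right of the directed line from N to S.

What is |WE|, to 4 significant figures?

39.01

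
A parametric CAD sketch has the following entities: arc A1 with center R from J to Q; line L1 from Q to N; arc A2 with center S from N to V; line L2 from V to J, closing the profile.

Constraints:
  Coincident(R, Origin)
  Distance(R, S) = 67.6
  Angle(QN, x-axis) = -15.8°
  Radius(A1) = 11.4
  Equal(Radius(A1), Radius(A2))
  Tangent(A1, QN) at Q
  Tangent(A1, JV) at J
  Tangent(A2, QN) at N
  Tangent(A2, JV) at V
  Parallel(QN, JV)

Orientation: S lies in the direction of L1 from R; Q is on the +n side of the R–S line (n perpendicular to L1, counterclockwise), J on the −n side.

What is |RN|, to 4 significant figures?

68.55

The slot axis is L1's direction at -15.8°, so u = (cos -15.8°, sin -15.8°) = (0.9622, -0.2723) and n = (−sin -15.8°, cos -15.8°) = (0.2723, 0.9622). R is at the origin and S lies 67.6 along u from R, so S = 67.6·u = (65.05, -18.41). Tangency of A1 to both parallel lines with radius 11.4 puts Q and J at R ± 11.4·n: Q = (3.104, 10.97), J = (-3.104, -10.97). Equal radii place N and V the same way about S: N = S + 11.4·n = (68.15, -7.437), V = S − 11.4·n = (61.94, -29.38). Then |RN| = |N − R| = 68.55.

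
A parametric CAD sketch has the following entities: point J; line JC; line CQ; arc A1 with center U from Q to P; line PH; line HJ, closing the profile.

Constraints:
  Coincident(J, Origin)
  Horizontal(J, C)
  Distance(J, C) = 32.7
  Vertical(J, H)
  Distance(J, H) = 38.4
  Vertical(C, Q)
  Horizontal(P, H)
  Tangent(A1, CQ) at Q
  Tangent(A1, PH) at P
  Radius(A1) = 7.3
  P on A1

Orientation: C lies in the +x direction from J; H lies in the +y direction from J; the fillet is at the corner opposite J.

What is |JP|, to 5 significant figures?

46.040

J is at the origin; J and C share the same y with |JC| = 32.7 and C on the +x side, so C = (32.700, 0.0000). J and H share the same x with |JH| = 38.4 and H on the +y side, so H = (0.0000, 38.400). The virtual corner opposite J is at (32.700, 38.400). The tangent condition forces UQ to be normal to CQ and the tangent condition forces UP to be normal to PH, with radius 7.3, so the center U sits 7.3 in from both sides at U = (25.400, 31.100). That places the tangent points at Q = (32.700, 31.100) on CQ and P = (25.400, 38.400) on PH. Then |JP| = |P − J| = 46.040.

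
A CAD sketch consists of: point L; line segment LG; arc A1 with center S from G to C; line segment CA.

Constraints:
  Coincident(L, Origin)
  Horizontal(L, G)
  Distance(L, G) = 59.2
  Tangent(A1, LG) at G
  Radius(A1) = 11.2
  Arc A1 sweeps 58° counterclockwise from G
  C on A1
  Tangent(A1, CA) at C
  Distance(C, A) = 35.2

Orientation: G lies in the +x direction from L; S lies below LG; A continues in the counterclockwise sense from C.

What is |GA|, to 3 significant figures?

45.0

L is at the origin; L and G share the same y with |LG| = 59.2 and G on the +x side, so G = (59.2, 0.00). The tangent condition forces SG to be normal to LG, so S = G + (0, -11.2) = (59.2, -11.2). On A1, G sits at bearing 90° from S; a 58° counterclockwise sweep puts C at bearing 148°, so C = S + 11.2·(cos 148°, sin 148°) = (49.7, -5.26). A1 meets CA tangentially, so SC is at right angles to CA, so CA runs along (−sin 148°, cos 148°); with |CA| = 35.2, A = (31.0, -35.1). Then |GA| = |A − G| = 45.0.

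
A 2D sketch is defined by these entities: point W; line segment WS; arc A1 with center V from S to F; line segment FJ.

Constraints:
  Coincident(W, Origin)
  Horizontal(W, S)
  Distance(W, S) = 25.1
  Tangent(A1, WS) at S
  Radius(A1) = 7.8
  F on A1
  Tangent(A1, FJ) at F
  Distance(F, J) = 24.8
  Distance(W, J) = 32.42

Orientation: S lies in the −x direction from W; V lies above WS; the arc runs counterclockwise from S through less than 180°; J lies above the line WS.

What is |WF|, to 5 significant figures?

18.512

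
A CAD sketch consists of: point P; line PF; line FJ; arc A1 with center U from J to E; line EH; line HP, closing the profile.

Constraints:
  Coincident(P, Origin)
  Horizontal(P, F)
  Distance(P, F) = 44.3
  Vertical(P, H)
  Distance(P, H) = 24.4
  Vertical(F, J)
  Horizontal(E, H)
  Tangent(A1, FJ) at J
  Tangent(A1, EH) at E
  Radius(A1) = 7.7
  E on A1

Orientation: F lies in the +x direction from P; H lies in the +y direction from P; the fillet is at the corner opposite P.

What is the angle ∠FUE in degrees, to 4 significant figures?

155.2°

The virtual corner opposite P is at (44.30, 24.40). Tangency of A1 to FJ means the radius UJ is perpendicular to FJ and since A1 is tangent to EH there, UE ⟂ EH, with radius 7.7, so the center U sits 7.7 in from both sides at U = (36.60, 16.70). That places the tangent points at J = (44.30, 16.70) on FJ and E = (36.60, 24.40) on EH. Then cos ∠FUE = UF·UE / (|UF||UE|), giving 155.2°.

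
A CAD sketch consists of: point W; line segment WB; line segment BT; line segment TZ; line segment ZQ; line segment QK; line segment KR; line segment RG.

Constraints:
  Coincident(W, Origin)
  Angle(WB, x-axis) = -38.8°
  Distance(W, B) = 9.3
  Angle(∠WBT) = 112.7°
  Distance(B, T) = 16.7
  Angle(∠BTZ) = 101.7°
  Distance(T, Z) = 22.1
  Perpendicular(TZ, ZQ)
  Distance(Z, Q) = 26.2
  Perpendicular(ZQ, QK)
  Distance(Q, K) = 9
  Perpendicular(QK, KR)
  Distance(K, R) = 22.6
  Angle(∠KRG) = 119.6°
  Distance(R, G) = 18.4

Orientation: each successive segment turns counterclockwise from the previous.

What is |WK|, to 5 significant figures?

9.9379

W is at the origin; WB runs at -38.8° with length 9.3, so B = (7.2478, -5.8274). ∠WBT = 112.7° gives BT at 28.500° from the x-axis; with |BT| = 16.7, T = (21.924, 2.1411). ∠BTZ = 101.7° gives TZ at 106.80° from the x-axis; with |TZ| = 22.1, Z = (15.536, 23.298). TZ is perpendicular to ZQ, so ZQ runs at -163.20°; with |ZQ| = 26.2, Q = (-9.5453, 15.725). The perpendicularity gives QK at right angles to ZQ, so QK runs at -73.200°; with |QK| = 9.0, K = (-6.9440, 7.1094). Then |WK| = |K − W| = 9.9379.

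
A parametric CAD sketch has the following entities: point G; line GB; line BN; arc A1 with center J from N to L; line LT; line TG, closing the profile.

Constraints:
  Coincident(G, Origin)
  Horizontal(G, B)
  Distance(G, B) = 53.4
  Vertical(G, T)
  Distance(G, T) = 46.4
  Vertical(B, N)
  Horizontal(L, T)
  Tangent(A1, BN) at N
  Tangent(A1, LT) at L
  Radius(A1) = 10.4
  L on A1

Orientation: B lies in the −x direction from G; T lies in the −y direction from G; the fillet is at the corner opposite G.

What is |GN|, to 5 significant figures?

64.402

The virtual corner opposite G is at (-53.400, -46.400). Since A1 is tangent to BN there, JN ⟂ BN and tangency of A1 to LT means the radius JL is perpendicular to LT, with radius 10.4, so the center J sits 10.4 in from both sides at J = (-43.000, -36.000). That places the tangent points at N = (-53.400, -36.000) on BN and L = (-43.000, -46.400) on LT. Then |GN| = |N − G| = 64.402.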